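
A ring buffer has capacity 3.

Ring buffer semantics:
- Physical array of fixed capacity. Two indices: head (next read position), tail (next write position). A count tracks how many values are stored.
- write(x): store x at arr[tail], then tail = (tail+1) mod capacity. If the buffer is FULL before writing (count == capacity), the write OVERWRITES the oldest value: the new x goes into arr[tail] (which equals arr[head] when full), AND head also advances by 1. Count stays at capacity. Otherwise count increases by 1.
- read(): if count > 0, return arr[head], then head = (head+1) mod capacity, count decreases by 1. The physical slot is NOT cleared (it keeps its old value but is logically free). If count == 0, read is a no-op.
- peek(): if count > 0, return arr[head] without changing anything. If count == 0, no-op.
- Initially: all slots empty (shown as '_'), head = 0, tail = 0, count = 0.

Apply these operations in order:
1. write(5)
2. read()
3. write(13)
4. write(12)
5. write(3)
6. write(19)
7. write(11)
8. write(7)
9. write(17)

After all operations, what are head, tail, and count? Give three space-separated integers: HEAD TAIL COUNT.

Answer: 2 2 3

Derivation:
After op 1 (write(5)): arr=[5 _ _] head=0 tail=1 count=1
After op 2 (read()): arr=[5 _ _] head=1 tail=1 count=0
After op 3 (write(13)): arr=[5 13 _] head=1 tail=2 count=1
After op 4 (write(12)): arr=[5 13 12] head=1 tail=0 count=2
After op 5 (write(3)): arr=[3 13 12] head=1 tail=1 count=3
After op 6 (write(19)): arr=[3 19 12] head=2 tail=2 count=3
After op 7 (write(11)): arr=[3 19 11] head=0 tail=0 count=3
After op 8 (write(7)): arr=[7 19 11] head=1 tail=1 count=3
After op 9 (write(17)): arr=[7 17 11] head=2 tail=2 count=3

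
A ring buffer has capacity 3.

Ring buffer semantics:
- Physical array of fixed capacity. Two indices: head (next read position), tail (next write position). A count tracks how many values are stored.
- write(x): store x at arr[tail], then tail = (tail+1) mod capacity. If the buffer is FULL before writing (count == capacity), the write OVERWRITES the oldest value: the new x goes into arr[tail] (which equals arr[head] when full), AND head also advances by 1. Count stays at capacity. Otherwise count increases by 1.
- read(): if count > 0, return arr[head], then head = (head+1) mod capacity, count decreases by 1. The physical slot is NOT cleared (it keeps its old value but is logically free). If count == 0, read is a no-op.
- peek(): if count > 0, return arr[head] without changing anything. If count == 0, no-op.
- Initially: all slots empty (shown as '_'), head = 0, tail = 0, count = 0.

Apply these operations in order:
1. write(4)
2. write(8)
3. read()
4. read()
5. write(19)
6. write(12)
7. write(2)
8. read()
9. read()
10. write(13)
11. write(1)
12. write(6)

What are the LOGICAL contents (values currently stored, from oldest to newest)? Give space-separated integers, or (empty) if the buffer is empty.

Answer: 13 1 6

Derivation:
After op 1 (write(4)): arr=[4 _ _] head=0 tail=1 count=1
After op 2 (write(8)): arr=[4 8 _] head=0 tail=2 count=2
After op 3 (read()): arr=[4 8 _] head=1 tail=2 count=1
After op 4 (read()): arr=[4 8 _] head=2 tail=2 count=0
After op 5 (write(19)): arr=[4 8 19] head=2 tail=0 count=1
After op 6 (write(12)): arr=[12 8 19] head=2 tail=1 count=2
After op 7 (write(2)): arr=[12 2 19] head=2 tail=2 count=3
After op 8 (read()): arr=[12 2 19] head=0 tail=2 count=2
After op 9 (read()): arr=[12 2 19] head=1 tail=2 count=1
After op 10 (write(13)): arr=[12 2 13] head=1 tail=0 count=2
After op 11 (write(1)): arr=[1 2 13] head=1 tail=1 count=3
After op 12 (write(6)): arr=[1 6 13] head=2 tail=2 count=3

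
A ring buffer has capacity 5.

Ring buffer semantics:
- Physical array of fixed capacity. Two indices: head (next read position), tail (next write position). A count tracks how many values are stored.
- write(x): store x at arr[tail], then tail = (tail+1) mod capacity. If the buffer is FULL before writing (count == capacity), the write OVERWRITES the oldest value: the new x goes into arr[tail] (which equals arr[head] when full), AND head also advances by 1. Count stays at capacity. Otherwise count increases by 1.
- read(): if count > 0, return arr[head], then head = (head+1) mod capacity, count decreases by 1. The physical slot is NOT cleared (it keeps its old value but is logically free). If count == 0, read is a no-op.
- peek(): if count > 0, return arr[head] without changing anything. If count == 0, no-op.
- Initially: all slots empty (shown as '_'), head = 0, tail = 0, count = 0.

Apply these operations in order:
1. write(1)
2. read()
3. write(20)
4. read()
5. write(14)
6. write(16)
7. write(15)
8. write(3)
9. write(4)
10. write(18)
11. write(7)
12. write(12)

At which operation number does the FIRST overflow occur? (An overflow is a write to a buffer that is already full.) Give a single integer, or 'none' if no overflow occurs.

After op 1 (write(1)): arr=[1 _ _ _ _] head=0 tail=1 count=1
After op 2 (read()): arr=[1 _ _ _ _] head=1 tail=1 count=0
After op 3 (write(20)): arr=[1 20 _ _ _] head=1 tail=2 count=1
After op 4 (read()): arr=[1 20 _ _ _] head=2 tail=2 count=0
After op 5 (write(14)): arr=[1 20 14 _ _] head=2 tail=3 count=1
After op 6 (write(16)): arr=[1 20 14 16 _] head=2 tail=4 count=2
After op 7 (write(15)): arr=[1 20 14 16 15] head=2 tail=0 count=3
After op 8 (write(3)): arr=[3 20 14 16 15] head=2 tail=1 count=4
After op 9 (write(4)): arr=[3 4 14 16 15] head=2 tail=2 count=5
After op 10 (write(18)): arr=[3 4 18 16 15] head=3 tail=3 count=5
After op 11 (write(7)): arr=[3 4 18 7 15] head=4 tail=4 count=5
After op 12 (write(12)): arr=[3 4 18 7 12] head=0 tail=0 count=5

Answer: 10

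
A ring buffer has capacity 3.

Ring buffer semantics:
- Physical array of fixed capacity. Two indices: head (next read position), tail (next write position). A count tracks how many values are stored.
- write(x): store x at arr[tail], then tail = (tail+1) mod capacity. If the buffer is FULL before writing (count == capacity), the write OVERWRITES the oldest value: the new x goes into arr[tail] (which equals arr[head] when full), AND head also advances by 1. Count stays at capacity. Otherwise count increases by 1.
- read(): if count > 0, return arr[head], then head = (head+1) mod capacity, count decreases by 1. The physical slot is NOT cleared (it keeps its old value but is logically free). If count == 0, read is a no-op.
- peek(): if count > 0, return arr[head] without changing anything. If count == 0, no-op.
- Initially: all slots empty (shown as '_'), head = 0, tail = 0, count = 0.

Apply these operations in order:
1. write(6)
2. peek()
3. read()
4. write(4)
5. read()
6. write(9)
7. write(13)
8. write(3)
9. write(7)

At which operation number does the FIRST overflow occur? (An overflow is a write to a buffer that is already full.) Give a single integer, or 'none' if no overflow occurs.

Answer: 9

Derivation:
After op 1 (write(6)): arr=[6 _ _] head=0 tail=1 count=1
After op 2 (peek()): arr=[6 _ _] head=0 tail=1 count=1
After op 3 (read()): arr=[6 _ _] head=1 tail=1 count=0
After op 4 (write(4)): arr=[6 4 _] head=1 tail=2 count=1
After op 5 (read()): arr=[6 4 _] head=2 tail=2 count=0
After op 6 (write(9)): arr=[6 4 9] head=2 tail=0 count=1
After op 7 (write(13)): arr=[13 4 9] head=2 tail=1 count=2
After op 8 (write(3)): arr=[13 3 9] head=2 tail=2 count=3
After op 9 (write(7)): arr=[13 3 7] head=0 tail=0 count=3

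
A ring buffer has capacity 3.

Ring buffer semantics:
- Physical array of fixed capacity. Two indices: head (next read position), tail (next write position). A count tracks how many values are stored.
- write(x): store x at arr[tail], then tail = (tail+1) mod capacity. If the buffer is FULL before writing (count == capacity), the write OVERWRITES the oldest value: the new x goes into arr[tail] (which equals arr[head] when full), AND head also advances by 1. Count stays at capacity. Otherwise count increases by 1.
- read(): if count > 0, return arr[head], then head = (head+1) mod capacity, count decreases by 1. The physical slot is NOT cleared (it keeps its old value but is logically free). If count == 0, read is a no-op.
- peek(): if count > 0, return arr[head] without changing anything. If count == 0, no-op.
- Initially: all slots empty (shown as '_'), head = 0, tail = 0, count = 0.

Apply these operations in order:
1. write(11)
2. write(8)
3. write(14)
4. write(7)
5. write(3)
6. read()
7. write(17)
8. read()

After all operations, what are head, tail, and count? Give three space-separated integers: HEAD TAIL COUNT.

Answer: 1 0 2

Derivation:
After op 1 (write(11)): arr=[11 _ _] head=0 tail=1 count=1
After op 2 (write(8)): arr=[11 8 _] head=0 tail=2 count=2
After op 3 (write(14)): arr=[11 8 14] head=0 tail=0 count=3
After op 4 (write(7)): arr=[7 8 14] head=1 tail=1 count=3
After op 5 (write(3)): arr=[7 3 14] head=2 tail=2 count=3
After op 6 (read()): arr=[7 3 14] head=0 tail=2 count=2
After op 7 (write(17)): arr=[7 3 17] head=0 tail=0 count=3
After op 8 (read()): arr=[7 3 17] head=1 tail=0 count=2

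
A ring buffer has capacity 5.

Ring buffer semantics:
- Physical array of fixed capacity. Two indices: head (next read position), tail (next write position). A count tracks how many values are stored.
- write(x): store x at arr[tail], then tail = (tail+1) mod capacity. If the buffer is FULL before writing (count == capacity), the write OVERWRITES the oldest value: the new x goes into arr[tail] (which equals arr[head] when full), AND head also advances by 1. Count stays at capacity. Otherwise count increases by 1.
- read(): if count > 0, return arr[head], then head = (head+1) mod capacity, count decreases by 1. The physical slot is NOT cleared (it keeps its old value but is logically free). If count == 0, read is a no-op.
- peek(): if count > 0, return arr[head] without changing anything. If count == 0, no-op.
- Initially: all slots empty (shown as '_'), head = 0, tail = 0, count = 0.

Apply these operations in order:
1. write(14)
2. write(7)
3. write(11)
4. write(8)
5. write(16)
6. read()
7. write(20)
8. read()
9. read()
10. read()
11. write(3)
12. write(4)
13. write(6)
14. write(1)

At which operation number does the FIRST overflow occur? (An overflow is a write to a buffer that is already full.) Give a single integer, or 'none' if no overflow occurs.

After op 1 (write(14)): arr=[14 _ _ _ _] head=0 tail=1 count=1
After op 2 (write(7)): arr=[14 7 _ _ _] head=0 tail=2 count=2
After op 3 (write(11)): arr=[14 7 11 _ _] head=0 tail=3 count=3
After op 4 (write(8)): arr=[14 7 11 8 _] head=0 tail=4 count=4
After op 5 (write(16)): arr=[14 7 11 8 16] head=0 tail=0 count=5
After op 6 (read()): arr=[14 7 11 8 16] head=1 tail=0 count=4
After op 7 (write(20)): arr=[20 7 11 8 16] head=1 tail=1 count=5
After op 8 (read()): arr=[20 7 11 8 16] head=2 tail=1 count=4
After op 9 (read()): arr=[20 7 11 8 16] head=3 tail=1 count=3
After op 10 (read()): arr=[20 7 11 8 16] head=4 tail=1 count=2
After op 11 (write(3)): arr=[20 3 11 8 16] head=4 tail=2 count=3
After op 12 (write(4)): arr=[20 3 4 8 16] head=4 tail=3 count=4
After op 13 (write(6)): arr=[20 3 4 6 16] head=4 tail=4 count=5
After op 14 (write(1)): arr=[20 3 4 6 1] head=0 tail=0 count=5

Answer: 14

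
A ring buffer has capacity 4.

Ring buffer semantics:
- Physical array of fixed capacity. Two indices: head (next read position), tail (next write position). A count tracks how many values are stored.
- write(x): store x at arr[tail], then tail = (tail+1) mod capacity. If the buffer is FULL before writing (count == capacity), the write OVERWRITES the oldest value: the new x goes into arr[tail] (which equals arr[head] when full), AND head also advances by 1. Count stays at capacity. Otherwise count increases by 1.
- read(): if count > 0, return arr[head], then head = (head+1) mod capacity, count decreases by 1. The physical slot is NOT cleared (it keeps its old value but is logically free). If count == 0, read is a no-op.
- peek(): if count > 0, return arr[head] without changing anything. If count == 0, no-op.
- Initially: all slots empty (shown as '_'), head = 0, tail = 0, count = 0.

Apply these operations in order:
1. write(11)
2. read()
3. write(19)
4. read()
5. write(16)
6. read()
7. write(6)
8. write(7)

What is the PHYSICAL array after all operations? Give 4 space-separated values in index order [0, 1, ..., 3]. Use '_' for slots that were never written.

Answer: 7 19 16 6

Derivation:
After op 1 (write(11)): arr=[11 _ _ _] head=0 tail=1 count=1
After op 2 (read()): arr=[11 _ _ _] head=1 tail=1 count=0
After op 3 (write(19)): arr=[11 19 _ _] head=1 tail=2 count=1
After op 4 (read()): arr=[11 19 _ _] head=2 tail=2 count=0
After op 5 (write(16)): arr=[11 19 16 _] head=2 tail=3 count=1
After op 6 (read()): arr=[11 19 16 _] head=3 tail=3 count=0
After op 7 (write(6)): arr=[11 19 16 6] head=3 tail=0 count=1
After op 8 (write(7)): arr=[7 19 16 6] head=3 tail=1 count=2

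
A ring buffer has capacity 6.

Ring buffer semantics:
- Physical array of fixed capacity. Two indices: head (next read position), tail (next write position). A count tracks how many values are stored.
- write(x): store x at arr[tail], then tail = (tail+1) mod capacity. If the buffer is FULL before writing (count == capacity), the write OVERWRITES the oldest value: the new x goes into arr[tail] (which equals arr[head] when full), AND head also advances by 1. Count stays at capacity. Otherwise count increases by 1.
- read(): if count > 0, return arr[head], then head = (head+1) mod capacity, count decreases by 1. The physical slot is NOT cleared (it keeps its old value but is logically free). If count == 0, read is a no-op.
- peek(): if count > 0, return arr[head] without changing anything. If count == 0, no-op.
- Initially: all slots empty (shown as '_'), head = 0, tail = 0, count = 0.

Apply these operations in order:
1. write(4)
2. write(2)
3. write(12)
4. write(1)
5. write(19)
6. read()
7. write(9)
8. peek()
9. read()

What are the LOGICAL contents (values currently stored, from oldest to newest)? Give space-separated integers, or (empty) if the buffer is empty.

Answer: 12 1 19 9

Derivation:
After op 1 (write(4)): arr=[4 _ _ _ _ _] head=0 tail=1 count=1
After op 2 (write(2)): arr=[4 2 _ _ _ _] head=0 tail=2 count=2
After op 3 (write(12)): arr=[4 2 12 _ _ _] head=0 tail=3 count=3
After op 4 (write(1)): arr=[4 2 12 1 _ _] head=0 tail=4 count=4
After op 5 (write(19)): arr=[4 2 12 1 19 _] head=0 tail=5 count=5
After op 6 (read()): arr=[4 2 12 1 19 _] head=1 tail=5 count=4
After op 7 (write(9)): arr=[4 2 12 1 19 9] head=1 tail=0 count=5
After op 8 (peek()): arr=[4 2 12 1 19 9] head=1 tail=0 count=5
After op 9 (read()): arr=[4 2 12 1 19 9] head=2 tail=0 count=4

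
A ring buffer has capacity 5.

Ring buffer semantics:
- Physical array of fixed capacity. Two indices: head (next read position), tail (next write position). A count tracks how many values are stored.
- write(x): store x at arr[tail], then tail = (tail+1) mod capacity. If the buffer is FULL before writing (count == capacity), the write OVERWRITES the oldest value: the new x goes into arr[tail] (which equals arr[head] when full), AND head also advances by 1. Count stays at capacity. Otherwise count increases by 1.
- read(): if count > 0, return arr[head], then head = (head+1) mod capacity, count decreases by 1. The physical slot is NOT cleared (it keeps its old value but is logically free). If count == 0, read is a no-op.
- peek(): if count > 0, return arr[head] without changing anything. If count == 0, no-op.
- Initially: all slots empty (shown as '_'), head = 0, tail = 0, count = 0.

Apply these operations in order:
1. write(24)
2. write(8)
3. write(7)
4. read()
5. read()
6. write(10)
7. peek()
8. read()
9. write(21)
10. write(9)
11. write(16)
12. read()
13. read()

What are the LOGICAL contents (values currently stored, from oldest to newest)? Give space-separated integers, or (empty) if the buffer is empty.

After op 1 (write(24)): arr=[24 _ _ _ _] head=0 tail=1 count=1
After op 2 (write(8)): arr=[24 8 _ _ _] head=0 tail=2 count=2
After op 3 (write(7)): arr=[24 8 7 _ _] head=0 tail=3 count=3
After op 4 (read()): arr=[24 8 7 _ _] head=1 tail=3 count=2
After op 5 (read()): arr=[24 8 7 _ _] head=2 tail=3 count=1
After op 6 (write(10)): arr=[24 8 7 10 _] head=2 tail=4 count=2
After op 7 (peek()): arr=[24 8 7 10 _] head=2 tail=4 count=2
After op 8 (read()): arr=[24 8 7 10 _] head=3 tail=4 count=1
After op 9 (write(21)): arr=[24 8 7 10 21] head=3 tail=0 count=2
After op 10 (write(9)): arr=[9 8 7 10 21] head=3 tail=1 count=3
After op 11 (write(16)): arr=[9 16 7 10 21] head=3 tail=2 count=4
After op 12 (read()): arr=[9 16 7 10 21] head=4 tail=2 count=3
After op 13 (read()): arr=[9 16 7 10 21] head=0 tail=2 count=2

Answer: 9 16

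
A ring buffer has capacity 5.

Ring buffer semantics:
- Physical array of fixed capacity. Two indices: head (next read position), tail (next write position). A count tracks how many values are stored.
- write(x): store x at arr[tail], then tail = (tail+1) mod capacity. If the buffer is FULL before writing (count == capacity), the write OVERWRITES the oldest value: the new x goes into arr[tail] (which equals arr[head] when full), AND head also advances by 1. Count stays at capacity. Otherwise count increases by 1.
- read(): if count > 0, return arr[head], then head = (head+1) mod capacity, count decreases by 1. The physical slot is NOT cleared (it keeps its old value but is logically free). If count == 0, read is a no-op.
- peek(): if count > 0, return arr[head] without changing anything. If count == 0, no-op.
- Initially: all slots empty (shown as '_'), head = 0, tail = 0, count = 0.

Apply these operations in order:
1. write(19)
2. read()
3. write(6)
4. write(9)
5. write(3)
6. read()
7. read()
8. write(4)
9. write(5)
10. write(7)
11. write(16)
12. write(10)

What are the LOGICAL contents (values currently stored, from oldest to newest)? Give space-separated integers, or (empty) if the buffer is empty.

After op 1 (write(19)): arr=[19 _ _ _ _] head=0 tail=1 count=1
After op 2 (read()): arr=[19 _ _ _ _] head=1 tail=1 count=0
After op 3 (write(6)): arr=[19 6 _ _ _] head=1 tail=2 count=1
After op 4 (write(9)): arr=[19 6 9 _ _] head=1 tail=3 count=2
After op 5 (write(3)): arr=[19 6 9 3 _] head=1 tail=4 count=3
After op 6 (read()): arr=[19 6 9 3 _] head=2 tail=4 count=2
After op 7 (read()): arr=[19 6 9 3 _] head=3 tail=4 count=1
After op 8 (write(4)): arr=[19 6 9 3 4] head=3 tail=0 count=2
After op 9 (write(5)): arr=[5 6 9 3 4] head=3 tail=1 count=3
After op 10 (write(7)): arr=[5 7 9 3 4] head=3 tail=2 count=4
After op 11 (write(16)): arr=[5 7 16 3 4] head=3 tail=3 count=5
After op 12 (write(10)): arr=[5 7 16 10 4] head=4 tail=4 count=5

Answer: 4 5 7 16 10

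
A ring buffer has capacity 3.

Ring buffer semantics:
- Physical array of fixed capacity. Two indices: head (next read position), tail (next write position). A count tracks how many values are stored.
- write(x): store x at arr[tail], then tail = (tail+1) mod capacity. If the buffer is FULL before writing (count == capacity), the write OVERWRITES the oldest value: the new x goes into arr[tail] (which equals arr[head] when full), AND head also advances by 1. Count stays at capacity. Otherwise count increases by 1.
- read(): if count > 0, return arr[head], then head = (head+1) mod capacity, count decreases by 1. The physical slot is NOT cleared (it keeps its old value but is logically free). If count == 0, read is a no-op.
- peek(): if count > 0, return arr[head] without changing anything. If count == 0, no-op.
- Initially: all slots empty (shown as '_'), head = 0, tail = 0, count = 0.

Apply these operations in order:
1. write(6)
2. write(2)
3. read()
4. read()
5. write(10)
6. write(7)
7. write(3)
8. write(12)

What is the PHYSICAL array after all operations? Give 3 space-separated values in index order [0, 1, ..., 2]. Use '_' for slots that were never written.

After op 1 (write(6)): arr=[6 _ _] head=0 tail=1 count=1
After op 2 (write(2)): arr=[6 2 _] head=0 tail=2 count=2
After op 3 (read()): arr=[6 2 _] head=1 tail=2 count=1
After op 4 (read()): arr=[6 2 _] head=2 tail=2 count=0
After op 5 (write(10)): arr=[6 2 10] head=2 tail=0 count=1
After op 6 (write(7)): arr=[7 2 10] head=2 tail=1 count=2
After op 7 (write(3)): arr=[7 3 10] head=2 tail=2 count=3
After op 8 (write(12)): arr=[7 3 12] head=0 tail=0 count=3

Answer: 7 3 12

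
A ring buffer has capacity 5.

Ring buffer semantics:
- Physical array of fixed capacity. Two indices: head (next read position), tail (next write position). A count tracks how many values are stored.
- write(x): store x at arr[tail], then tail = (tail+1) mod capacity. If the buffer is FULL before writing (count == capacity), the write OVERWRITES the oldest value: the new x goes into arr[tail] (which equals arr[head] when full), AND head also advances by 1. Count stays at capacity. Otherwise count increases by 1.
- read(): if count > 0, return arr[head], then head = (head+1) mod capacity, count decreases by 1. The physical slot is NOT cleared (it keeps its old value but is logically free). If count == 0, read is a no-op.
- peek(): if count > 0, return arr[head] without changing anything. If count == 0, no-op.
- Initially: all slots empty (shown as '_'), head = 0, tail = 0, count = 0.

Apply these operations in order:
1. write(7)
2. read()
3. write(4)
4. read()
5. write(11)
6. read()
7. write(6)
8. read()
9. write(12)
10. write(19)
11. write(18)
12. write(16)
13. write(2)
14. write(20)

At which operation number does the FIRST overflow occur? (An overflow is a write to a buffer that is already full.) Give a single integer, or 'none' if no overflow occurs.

Answer: 14

Derivation:
After op 1 (write(7)): arr=[7 _ _ _ _] head=0 tail=1 count=1
After op 2 (read()): arr=[7 _ _ _ _] head=1 tail=1 count=0
After op 3 (write(4)): arr=[7 4 _ _ _] head=1 tail=2 count=1
After op 4 (read()): arr=[7 4 _ _ _] head=2 tail=2 count=0
After op 5 (write(11)): arr=[7 4 11 _ _] head=2 tail=3 count=1
After op 6 (read()): arr=[7 4 11 _ _] head=3 tail=3 count=0
After op 7 (write(6)): arr=[7 4 11 6 _] head=3 tail=4 count=1
After op 8 (read()): arr=[7 4 11 6 _] head=4 tail=4 count=0
After op 9 (write(12)): arr=[7 4 11 6 12] head=4 tail=0 count=1
After op 10 (write(19)): arr=[19 4 11 6 12] head=4 tail=1 count=2
After op 11 (write(18)): arr=[19 18 11 6 12] head=4 tail=2 count=3
After op 12 (write(16)): arr=[19 18 16 6 12] head=4 tail=3 count=4
After op 13 (write(2)): arr=[19 18 16 2 12] head=4 tail=4 count=5
After op 14 (write(20)): arr=[19 18 16 2 20] head=0 tail=0 count=5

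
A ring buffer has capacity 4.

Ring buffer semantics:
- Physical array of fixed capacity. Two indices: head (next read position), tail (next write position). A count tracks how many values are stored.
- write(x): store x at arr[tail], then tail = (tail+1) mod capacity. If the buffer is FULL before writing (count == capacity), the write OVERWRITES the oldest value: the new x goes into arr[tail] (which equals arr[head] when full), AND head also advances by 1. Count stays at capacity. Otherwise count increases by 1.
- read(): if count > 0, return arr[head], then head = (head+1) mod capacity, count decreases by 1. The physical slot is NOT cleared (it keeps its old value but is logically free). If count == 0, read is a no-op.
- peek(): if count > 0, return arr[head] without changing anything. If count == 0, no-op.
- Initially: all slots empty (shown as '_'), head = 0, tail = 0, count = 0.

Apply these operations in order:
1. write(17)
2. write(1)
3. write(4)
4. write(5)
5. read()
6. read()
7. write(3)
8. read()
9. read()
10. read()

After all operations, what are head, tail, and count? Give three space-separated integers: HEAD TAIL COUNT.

Answer: 1 1 0

Derivation:
After op 1 (write(17)): arr=[17 _ _ _] head=0 tail=1 count=1
After op 2 (write(1)): arr=[17 1 _ _] head=0 tail=2 count=2
After op 3 (write(4)): arr=[17 1 4 _] head=0 tail=3 count=3
After op 4 (write(5)): arr=[17 1 4 5] head=0 tail=0 count=4
After op 5 (read()): arr=[17 1 4 5] head=1 tail=0 count=3
After op 6 (read()): arr=[17 1 4 5] head=2 tail=0 count=2
After op 7 (write(3)): arr=[3 1 4 5] head=2 tail=1 count=3
After op 8 (read()): arr=[3 1 4 5] head=3 tail=1 count=2
After op 9 (read()): arr=[3 1 4 5] head=0 tail=1 count=1
After op 10 (read()): arr=[3 1 4 5] head=1 tail=1 count=0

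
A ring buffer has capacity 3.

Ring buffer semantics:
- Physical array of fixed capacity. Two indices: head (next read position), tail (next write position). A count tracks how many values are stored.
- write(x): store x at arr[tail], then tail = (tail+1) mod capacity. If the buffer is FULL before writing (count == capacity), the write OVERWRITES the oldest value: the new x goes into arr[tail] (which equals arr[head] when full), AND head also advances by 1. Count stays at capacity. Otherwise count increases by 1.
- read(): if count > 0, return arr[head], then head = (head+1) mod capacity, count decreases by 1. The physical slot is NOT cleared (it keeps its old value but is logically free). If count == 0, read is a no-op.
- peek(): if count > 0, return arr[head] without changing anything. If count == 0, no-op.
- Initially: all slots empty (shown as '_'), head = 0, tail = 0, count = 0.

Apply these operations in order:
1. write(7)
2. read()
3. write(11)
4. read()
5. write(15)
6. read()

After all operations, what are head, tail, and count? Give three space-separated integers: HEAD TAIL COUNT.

Answer: 0 0 0

Derivation:
After op 1 (write(7)): arr=[7 _ _] head=0 tail=1 count=1
After op 2 (read()): arr=[7 _ _] head=1 tail=1 count=0
After op 3 (write(11)): arr=[7 11 _] head=1 tail=2 count=1
After op 4 (read()): arr=[7 11 _] head=2 tail=2 count=0
After op 5 (write(15)): arr=[7 11 15] head=2 tail=0 count=1
After op 6 (read()): arr=[7 11 15] head=0 tail=0 count=0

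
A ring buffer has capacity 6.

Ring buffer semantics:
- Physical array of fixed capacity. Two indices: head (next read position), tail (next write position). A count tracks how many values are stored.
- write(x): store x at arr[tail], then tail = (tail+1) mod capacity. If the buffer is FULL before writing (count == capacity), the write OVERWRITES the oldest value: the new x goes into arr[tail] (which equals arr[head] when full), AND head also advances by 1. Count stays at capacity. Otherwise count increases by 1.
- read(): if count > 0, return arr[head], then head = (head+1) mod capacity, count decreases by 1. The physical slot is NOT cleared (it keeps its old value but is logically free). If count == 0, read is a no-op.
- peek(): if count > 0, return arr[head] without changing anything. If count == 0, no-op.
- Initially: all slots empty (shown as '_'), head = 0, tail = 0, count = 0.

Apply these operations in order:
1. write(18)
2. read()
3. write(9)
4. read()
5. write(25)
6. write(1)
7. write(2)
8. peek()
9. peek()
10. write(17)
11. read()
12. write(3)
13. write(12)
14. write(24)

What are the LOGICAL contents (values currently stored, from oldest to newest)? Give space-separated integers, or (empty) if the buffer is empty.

Answer: 1 2 17 3 12 24

Derivation:
After op 1 (write(18)): arr=[18 _ _ _ _ _] head=0 tail=1 count=1
After op 2 (read()): arr=[18 _ _ _ _ _] head=1 tail=1 count=0
After op 3 (write(9)): arr=[18 9 _ _ _ _] head=1 tail=2 count=1
After op 4 (read()): arr=[18 9 _ _ _ _] head=2 tail=2 count=0
After op 5 (write(25)): arr=[18 9 25 _ _ _] head=2 tail=3 count=1
After op 6 (write(1)): arr=[18 9 25 1 _ _] head=2 tail=4 count=2
After op 7 (write(2)): arr=[18 9 25 1 2 _] head=2 tail=5 count=3
After op 8 (peek()): arr=[18 9 25 1 2 _] head=2 tail=5 count=3
After op 9 (peek()): arr=[18 9 25 1 2 _] head=2 tail=5 count=3
After op 10 (write(17)): arr=[18 9 25 1 2 17] head=2 tail=0 count=4
After op 11 (read()): arr=[18 9 25 1 2 17] head=3 tail=0 count=3
After op 12 (write(3)): arr=[3 9 25 1 2 17] head=3 tail=1 count=4
After op 13 (write(12)): arr=[3 12 25 1 2 17] head=3 tail=2 count=5
After op 14 (write(24)): arr=[3 12 24 1 2 17] head=3 tail=3 count=6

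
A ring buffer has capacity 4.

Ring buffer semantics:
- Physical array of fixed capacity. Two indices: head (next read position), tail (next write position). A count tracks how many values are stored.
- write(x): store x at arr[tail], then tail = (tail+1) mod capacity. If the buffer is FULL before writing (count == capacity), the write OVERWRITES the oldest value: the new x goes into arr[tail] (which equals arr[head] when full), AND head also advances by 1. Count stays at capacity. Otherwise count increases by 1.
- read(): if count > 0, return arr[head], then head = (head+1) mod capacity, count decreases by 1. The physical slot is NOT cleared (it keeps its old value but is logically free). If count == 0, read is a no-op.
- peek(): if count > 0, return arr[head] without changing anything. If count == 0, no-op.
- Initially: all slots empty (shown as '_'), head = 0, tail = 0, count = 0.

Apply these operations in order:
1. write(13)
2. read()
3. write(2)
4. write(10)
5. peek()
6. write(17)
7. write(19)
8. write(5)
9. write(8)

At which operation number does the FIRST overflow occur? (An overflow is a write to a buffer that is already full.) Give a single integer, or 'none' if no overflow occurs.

Answer: 8

Derivation:
After op 1 (write(13)): arr=[13 _ _ _] head=0 tail=1 count=1
After op 2 (read()): arr=[13 _ _ _] head=1 tail=1 count=0
After op 3 (write(2)): arr=[13 2 _ _] head=1 tail=2 count=1
After op 4 (write(10)): arr=[13 2 10 _] head=1 tail=3 count=2
After op 5 (peek()): arr=[13 2 10 _] head=1 tail=3 count=2
After op 6 (write(17)): arr=[13 2 10 17] head=1 tail=0 count=3
After op 7 (write(19)): arr=[19 2 10 17] head=1 tail=1 count=4
After op 8 (write(5)): arr=[19 5 10 17] head=2 tail=2 count=4
After op 9 (write(8)): arr=[19 5 8 17] head=3 tail=3 count=4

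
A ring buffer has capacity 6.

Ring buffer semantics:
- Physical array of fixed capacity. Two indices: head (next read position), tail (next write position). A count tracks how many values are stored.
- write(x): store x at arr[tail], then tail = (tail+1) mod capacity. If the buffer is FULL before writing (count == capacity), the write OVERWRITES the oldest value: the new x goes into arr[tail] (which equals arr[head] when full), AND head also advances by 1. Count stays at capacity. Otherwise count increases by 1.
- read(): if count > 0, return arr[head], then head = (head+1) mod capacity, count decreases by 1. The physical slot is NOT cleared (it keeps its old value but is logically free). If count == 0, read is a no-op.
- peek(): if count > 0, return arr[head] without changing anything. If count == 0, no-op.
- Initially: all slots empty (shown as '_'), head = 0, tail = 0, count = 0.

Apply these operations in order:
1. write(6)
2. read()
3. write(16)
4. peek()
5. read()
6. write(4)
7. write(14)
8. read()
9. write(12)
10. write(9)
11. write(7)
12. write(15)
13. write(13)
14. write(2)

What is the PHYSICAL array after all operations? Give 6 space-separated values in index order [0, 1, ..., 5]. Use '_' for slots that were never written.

After op 1 (write(6)): arr=[6 _ _ _ _ _] head=0 tail=1 count=1
After op 2 (read()): arr=[6 _ _ _ _ _] head=1 tail=1 count=0
After op 3 (write(16)): arr=[6 16 _ _ _ _] head=1 tail=2 count=1
After op 4 (peek()): arr=[6 16 _ _ _ _] head=1 tail=2 count=1
After op 5 (read()): arr=[6 16 _ _ _ _] head=2 tail=2 count=0
After op 6 (write(4)): arr=[6 16 4 _ _ _] head=2 tail=3 count=1
After op 7 (write(14)): arr=[6 16 4 14 _ _] head=2 tail=4 count=2
After op 8 (read()): arr=[6 16 4 14 _ _] head=3 tail=4 count=1
After op 9 (write(12)): arr=[6 16 4 14 12 _] head=3 tail=5 count=2
After op 10 (write(9)): arr=[6 16 4 14 12 9] head=3 tail=0 count=3
After op 11 (write(7)): arr=[7 16 4 14 12 9] head=3 tail=1 count=4
After op 12 (write(15)): arr=[7 15 4 14 12 9] head=3 tail=2 count=5
After op 13 (write(13)): arr=[7 15 13 14 12 9] head=3 tail=3 count=6
After op 14 (write(2)): arr=[7 15 13 2 12 9] head=4 tail=4 count=6

Answer: 7 15 13 2 12 9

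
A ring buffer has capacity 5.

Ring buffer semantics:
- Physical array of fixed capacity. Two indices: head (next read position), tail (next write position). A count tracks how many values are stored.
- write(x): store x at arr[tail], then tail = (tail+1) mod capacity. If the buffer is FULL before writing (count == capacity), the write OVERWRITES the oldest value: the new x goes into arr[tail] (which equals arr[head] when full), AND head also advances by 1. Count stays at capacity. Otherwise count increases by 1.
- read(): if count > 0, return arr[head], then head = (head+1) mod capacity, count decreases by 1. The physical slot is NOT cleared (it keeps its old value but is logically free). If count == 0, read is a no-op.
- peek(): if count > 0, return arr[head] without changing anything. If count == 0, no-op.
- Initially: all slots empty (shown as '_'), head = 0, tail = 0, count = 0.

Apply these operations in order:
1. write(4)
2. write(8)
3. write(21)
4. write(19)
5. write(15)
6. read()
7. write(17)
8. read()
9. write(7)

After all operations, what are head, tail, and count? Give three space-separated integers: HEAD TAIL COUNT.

Answer: 2 2 5

Derivation:
After op 1 (write(4)): arr=[4 _ _ _ _] head=0 tail=1 count=1
After op 2 (write(8)): arr=[4 8 _ _ _] head=0 tail=2 count=2
After op 3 (write(21)): arr=[4 8 21 _ _] head=0 tail=3 count=3
After op 4 (write(19)): arr=[4 8 21 19 _] head=0 tail=4 count=4
After op 5 (write(15)): arr=[4 8 21 19 15] head=0 tail=0 count=5
After op 6 (read()): arr=[4 8 21 19 15] head=1 tail=0 count=4
After op 7 (write(17)): arr=[17 8 21 19 15] head=1 tail=1 count=5
After op 8 (read()): arr=[17 8 21 19 15] head=2 tail=1 count=4
After op 9 (write(7)): arr=[17 7 21 19 15] head=2 tail=2 count=5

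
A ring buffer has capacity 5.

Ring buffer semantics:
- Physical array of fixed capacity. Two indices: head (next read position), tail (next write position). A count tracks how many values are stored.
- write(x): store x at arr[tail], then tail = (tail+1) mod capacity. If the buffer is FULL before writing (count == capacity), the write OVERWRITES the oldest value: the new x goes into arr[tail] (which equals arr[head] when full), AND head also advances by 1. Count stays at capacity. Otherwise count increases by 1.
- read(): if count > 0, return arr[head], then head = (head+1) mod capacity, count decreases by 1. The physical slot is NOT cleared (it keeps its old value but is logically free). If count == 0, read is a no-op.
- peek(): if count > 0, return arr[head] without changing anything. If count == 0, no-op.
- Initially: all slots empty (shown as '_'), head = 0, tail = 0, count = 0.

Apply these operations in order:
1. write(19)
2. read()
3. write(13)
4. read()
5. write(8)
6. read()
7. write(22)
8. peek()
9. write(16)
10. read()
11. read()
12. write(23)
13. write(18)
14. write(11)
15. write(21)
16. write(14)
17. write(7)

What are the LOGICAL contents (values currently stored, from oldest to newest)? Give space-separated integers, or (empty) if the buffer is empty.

Answer: 18 11 21 14 7

Derivation:
After op 1 (write(19)): arr=[19 _ _ _ _] head=0 tail=1 count=1
After op 2 (read()): arr=[19 _ _ _ _] head=1 tail=1 count=0
After op 3 (write(13)): arr=[19 13 _ _ _] head=1 tail=2 count=1
After op 4 (read()): arr=[19 13 _ _ _] head=2 tail=2 count=0
After op 5 (write(8)): arr=[19 13 8 _ _] head=2 tail=3 count=1
After op 6 (read()): arr=[19 13 8 _ _] head=3 tail=3 count=0
After op 7 (write(22)): arr=[19 13 8 22 _] head=3 tail=4 count=1
After op 8 (peek()): arr=[19 13 8 22 _] head=3 tail=4 count=1
After op 9 (write(16)): arr=[19 13 8 22 16] head=3 tail=0 count=2
After op 10 (read()): arr=[19 13 8 22 16] head=4 tail=0 count=1
After op 11 (read()): arr=[19 13 8 22 16] head=0 tail=0 count=0
After op 12 (write(23)): arr=[23 13 8 22 16] head=0 tail=1 count=1
After op 13 (write(18)): arr=[23 18 8 22 16] head=0 tail=2 count=2
After op 14 (write(11)): arr=[23 18 11 22 16] head=0 tail=3 count=3
After op 15 (write(21)): arr=[23 18 11 21 16] head=0 tail=4 count=4
After op 16 (write(14)): arr=[23 18 11 21 14] head=0 tail=0 count=5
After op 17 (write(7)): arr=[7 18 11 21 14] head=1 tail=1 count=5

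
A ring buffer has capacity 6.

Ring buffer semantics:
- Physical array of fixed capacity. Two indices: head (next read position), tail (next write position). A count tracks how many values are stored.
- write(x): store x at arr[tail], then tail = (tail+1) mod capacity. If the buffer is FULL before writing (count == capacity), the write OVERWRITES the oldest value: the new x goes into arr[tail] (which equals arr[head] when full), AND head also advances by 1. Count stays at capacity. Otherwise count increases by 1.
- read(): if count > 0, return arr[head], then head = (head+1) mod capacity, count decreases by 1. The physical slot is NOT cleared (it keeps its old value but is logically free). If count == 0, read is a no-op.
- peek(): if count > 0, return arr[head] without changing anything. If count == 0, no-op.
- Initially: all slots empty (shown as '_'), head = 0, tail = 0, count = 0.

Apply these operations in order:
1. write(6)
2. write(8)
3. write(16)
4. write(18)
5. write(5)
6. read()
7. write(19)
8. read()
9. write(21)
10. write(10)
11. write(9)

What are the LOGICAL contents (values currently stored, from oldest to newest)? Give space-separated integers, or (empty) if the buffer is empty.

Answer: 18 5 19 21 10 9

Derivation:
After op 1 (write(6)): arr=[6 _ _ _ _ _] head=0 tail=1 count=1
After op 2 (write(8)): arr=[6 8 _ _ _ _] head=0 tail=2 count=2
After op 3 (write(16)): arr=[6 8 16 _ _ _] head=0 tail=3 count=3
After op 4 (write(18)): arr=[6 8 16 18 _ _] head=0 tail=4 count=4
After op 5 (write(5)): arr=[6 8 16 18 5 _] head=0 tail=5 count=5
After op 6 (read()): arr=[6 8 16 18 5 _] head=1 tail=5 count=4
After op 7 (write(19)): arr=[6 8 16 18 5 19] head=1 tail=0 count=5
After op 8 (read()): arr=[6 8 16 18 5 19] head=2 tail=0 count=4
After op 9 (write(21)): arr=[21 8 16 18 5 19] head=2 tail=1 count=5
After op 10 (write(10)): arr=[21 10 16 18 5 19] head=2 tail=2 count=6
After op 11 (write(9)): arr=[21 10 9 18 5 19] head=3 tail=3 count=6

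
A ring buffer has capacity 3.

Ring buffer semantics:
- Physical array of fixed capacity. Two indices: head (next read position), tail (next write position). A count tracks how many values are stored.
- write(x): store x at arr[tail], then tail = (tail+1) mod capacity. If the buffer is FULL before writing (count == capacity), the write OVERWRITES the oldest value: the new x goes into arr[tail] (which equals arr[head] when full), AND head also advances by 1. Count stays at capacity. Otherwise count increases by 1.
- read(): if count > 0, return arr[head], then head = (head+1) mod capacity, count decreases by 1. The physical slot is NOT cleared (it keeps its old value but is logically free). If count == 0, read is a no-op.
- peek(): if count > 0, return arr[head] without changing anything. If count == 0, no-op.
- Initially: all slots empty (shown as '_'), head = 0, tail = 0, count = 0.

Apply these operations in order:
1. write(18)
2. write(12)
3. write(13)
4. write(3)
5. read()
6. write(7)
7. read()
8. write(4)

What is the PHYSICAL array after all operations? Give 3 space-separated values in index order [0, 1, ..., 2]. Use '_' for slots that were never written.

Answer: 3 7 4

Derivation:
After op 1 (write(18)): arr=[18 _ _] head=0 tail=1 count=1
After op 2 (write(12)): arr=[18 12 _] head=0 tail=2 count=2
After op 3 (write(13)): arr=[18 12 13] head=0 tail=0 count=3
After op 4 (write(3)): arr=[3 12 13] head=1 tail=1 count=3
After op 5 (read()): arr=[3 12 13] head=2 tail=1 count=2
After op 6 (write(7)): arr=[3 7 13] head=2 tail=2 count=3
After op 7 (read()): arr=[3 7 13] head=0 tail=2 count=2
After op 8 (write(4)): arr=[3 7 4] head=0 tail=0 count=3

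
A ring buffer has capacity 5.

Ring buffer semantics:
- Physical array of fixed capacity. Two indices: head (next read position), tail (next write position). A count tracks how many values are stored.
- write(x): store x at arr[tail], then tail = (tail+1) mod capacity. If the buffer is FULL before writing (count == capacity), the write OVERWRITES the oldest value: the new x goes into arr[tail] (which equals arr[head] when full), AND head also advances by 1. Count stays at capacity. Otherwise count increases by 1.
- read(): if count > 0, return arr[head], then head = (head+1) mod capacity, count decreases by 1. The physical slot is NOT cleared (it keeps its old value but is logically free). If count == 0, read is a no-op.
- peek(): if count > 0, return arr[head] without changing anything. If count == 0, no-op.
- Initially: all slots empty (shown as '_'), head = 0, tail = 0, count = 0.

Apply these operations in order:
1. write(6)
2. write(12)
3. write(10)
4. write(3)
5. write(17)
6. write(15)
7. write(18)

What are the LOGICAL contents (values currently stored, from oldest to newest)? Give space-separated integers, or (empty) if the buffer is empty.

After op 1 (write(6)): arr=[6 _ _ _ _] head=0 tail=1 count=1
After op 2 (write(12)): arr=[6 12 _ _ _] head=0 tail=2 count=2
After op 3 (write(10)): arr=[6 12 10 _ _] head=0 tail=3 count=3
After op 4 (write(3)): arr=[6 12 10 3 _] head=0 tail=4 count=4
After op 5 (write(17)): arr=[6 12 10 3 17] head=0 tail=0 count=5
After op 6 (write(15)): arr=[15 12 10 3 17] head=1 tail=1 count=5
After op 7 (write(18)): arr=[15 18 10 3 17] head=2 tail=2 count=5

Answer: 10 3 17 15 18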